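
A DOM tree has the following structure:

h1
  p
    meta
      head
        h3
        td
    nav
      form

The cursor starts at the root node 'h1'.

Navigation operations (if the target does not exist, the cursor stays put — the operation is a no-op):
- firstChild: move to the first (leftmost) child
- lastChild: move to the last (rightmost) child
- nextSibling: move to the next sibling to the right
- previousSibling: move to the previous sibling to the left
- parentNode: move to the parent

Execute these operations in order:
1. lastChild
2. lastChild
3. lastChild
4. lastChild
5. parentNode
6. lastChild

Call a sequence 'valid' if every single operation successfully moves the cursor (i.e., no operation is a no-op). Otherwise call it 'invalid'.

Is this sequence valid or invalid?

Answer: invalid

Derivation:
After 1 (lastChild): p
After 2 (lastChild): nav
After 3 (lastChild): form
After 4 (lastChild): form (no-op, stayed)
After 5 (parentNode): nav
After 6 (lastChild): form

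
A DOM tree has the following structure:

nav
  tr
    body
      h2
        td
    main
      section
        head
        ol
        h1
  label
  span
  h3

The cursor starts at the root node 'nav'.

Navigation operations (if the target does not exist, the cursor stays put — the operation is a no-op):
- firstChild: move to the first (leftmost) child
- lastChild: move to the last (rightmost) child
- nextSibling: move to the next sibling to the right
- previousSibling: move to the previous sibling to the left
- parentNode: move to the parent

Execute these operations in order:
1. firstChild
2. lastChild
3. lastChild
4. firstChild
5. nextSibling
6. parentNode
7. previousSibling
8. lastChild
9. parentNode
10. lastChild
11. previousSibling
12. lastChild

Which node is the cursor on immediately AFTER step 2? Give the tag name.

Answer: main

Derivation:
After 1 (firstChild): tr
After 2 (lastChild): main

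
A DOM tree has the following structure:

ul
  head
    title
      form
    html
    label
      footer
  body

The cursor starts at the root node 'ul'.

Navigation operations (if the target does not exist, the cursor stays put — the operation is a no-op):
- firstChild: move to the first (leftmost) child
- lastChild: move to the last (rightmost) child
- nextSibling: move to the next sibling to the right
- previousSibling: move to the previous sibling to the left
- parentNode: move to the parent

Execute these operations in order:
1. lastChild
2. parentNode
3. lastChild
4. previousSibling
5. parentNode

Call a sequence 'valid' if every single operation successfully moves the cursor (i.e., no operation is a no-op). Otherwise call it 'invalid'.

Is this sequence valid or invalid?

Answer: valid

Derivation:
After 1 (lastChild): body
After 2 (parentNode): ul
After 3 (lastChild): body
After 4 (previousSibling): head
After 5 (parentNode): ul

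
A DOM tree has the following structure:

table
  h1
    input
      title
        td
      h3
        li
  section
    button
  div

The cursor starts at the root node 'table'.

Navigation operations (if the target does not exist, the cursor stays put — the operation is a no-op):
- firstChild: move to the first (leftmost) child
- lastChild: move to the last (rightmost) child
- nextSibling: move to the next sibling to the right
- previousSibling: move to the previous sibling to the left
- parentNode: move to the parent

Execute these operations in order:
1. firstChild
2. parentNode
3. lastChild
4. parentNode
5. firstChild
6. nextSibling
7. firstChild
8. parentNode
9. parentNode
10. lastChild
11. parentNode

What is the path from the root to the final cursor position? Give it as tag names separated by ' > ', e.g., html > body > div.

After 1 (firstChild): h1
After 2 (parentNode): table
After 3 (lastChild): div
After 4 (parentNode): table
After 5 (firstChild): h1
After 6 (nextSibling): section
After 7 (firstChild): button
After 8 (parentNode): section
After 9 (parentNode): table
After 10 (lastChild): div
After 11 (parentNode): table

Answer: table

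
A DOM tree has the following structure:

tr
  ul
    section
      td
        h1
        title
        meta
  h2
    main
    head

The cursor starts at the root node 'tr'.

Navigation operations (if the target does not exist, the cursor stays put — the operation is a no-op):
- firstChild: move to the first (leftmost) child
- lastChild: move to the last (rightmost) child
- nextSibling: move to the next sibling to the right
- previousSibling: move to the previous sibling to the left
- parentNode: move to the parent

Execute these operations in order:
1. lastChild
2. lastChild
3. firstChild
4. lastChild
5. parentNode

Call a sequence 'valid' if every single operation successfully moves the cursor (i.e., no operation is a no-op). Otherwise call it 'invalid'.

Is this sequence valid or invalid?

After 1 (lastChild): h2
After 2 (lastChild): head
After 3 (firstChild): head (no-op, stayed)
After 4 (lastChild): head (no-op, stayed)
After 5 (parentNode): h2

Answer: invalid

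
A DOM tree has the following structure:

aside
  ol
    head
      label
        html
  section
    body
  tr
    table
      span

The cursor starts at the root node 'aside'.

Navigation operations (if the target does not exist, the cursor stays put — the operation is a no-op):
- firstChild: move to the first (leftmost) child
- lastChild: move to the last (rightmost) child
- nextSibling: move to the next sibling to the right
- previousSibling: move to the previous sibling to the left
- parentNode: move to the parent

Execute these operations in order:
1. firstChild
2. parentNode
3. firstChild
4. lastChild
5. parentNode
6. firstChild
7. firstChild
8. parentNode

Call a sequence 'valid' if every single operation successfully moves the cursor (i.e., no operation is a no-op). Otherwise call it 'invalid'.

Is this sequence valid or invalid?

Answer: valid

Derivation:
After 1 (firstChild): ol
After 2 (parentNode): aside
After 3 (firstChild): ol
After 4 (lastChild): head
After 5 (parentNode): ol
After 6 (firstChild): head
After 7 (firstChild): label
After 8 (parentNode): head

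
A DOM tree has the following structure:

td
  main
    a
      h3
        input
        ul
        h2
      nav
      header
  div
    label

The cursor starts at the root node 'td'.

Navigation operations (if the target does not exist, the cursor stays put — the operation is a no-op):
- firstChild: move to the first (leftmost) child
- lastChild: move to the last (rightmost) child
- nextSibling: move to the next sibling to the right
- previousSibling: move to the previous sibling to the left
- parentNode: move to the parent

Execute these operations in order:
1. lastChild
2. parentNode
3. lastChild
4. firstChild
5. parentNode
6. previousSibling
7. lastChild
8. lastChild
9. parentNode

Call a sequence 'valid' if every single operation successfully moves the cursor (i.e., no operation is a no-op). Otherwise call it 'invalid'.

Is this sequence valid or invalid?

After 1 (lastChild): div
After 2 (parentNode): td
After 3 (lastChild): div
After 4 (firstChild): label
After 5 (parentNode): div
After 6 (previousSibling): main
After 7 (lastChild): a
After 8 (lastChild): header
After 9 (parentNode): a

Answer: valid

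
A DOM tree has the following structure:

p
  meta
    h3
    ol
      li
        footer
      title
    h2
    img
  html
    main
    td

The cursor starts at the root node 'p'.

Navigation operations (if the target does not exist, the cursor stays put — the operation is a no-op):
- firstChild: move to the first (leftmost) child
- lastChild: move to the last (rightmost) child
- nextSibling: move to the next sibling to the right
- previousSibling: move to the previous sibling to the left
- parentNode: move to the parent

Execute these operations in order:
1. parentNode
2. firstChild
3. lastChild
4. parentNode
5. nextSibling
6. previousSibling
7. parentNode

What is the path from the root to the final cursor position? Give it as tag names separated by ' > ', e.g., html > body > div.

Answer: p

Derivation:
After 1 (parentNode): p (no-op, stayed)
After 2 (firstChild): meta
After 3 (lastChild): img
After 4 (parentNode): meta
After 5 (nextSibling): html
After 6 (previousSibling): meta
After 7 (parentNode): p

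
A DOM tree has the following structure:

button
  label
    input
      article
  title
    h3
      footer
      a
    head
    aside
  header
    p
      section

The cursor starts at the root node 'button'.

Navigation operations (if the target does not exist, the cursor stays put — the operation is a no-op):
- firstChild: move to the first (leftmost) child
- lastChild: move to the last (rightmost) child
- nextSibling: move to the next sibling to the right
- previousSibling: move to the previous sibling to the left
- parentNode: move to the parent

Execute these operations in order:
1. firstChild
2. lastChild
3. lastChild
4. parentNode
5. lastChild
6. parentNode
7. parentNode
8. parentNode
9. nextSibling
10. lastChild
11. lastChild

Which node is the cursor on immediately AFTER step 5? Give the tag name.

After 1 (firstChild): label
After 2 (lastChild): input
After 3 (lastChild): article
After 4 (parentNode): input
After 5 (lastChild): article

Answer: article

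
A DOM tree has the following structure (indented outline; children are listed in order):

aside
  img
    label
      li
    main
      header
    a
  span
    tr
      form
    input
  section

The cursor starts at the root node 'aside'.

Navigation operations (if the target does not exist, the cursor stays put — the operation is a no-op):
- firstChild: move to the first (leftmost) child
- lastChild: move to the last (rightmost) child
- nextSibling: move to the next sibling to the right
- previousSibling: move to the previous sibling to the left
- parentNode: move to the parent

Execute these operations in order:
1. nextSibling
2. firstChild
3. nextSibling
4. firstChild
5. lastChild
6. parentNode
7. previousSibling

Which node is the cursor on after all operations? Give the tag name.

Answer: tr

Derivation:
After 1 (nextSibling): aside (no-op, stayed)
After 2 (firstChild): img
After 3 (nextSibling): span
After 4 (firstChild): tr
After 5 (lastChild): form
After 6 (parentNode): tr
After 7 (previousSibling): tr (no-op, stayed)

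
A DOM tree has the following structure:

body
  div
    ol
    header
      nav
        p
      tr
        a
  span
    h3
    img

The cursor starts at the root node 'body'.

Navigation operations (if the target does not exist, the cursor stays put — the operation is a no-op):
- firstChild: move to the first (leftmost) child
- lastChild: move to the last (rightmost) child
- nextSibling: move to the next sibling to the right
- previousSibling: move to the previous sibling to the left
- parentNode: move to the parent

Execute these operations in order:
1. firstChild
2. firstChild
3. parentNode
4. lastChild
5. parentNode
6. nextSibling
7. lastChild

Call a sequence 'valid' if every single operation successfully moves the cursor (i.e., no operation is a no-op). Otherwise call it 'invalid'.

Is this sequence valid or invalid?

After 1 (firstChild): div
After 2 (firstChild): ol
After 3 (parentNode): div
After 4 (lastChild): header
After 5 (parentNode): div
After 6 (nextSibling): span
After 7 (lastChild): img

Answer: valid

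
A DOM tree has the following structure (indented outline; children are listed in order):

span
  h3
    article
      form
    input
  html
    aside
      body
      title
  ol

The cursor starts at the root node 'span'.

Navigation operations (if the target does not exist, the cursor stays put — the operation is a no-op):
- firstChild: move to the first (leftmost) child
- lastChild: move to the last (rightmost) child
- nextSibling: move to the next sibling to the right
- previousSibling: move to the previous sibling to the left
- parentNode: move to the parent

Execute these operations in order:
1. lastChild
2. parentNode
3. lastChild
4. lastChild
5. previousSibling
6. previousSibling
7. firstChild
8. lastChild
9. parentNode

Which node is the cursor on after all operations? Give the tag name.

After 1 (lastChild): ol
After 2 (parentNode): span
After 3 (lastChild): ol
After 4 (lastChild): ol (no-op, stayed)
After 5 (previousSibling): html
After 6 (previousSibling): h3
After 7 (firstChild): article
After 8 (lastChild): form
After 9 (parentNode): article

Answer: article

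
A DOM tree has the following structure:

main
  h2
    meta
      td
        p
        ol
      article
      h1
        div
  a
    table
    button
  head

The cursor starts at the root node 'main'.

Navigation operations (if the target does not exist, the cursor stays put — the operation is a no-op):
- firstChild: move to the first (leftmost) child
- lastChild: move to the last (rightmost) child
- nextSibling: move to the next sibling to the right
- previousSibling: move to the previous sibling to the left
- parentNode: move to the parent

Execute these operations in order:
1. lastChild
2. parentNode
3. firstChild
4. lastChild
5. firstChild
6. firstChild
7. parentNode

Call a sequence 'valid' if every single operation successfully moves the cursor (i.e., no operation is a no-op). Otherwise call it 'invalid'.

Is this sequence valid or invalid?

Answer: valid

Derivation:
After 1 (lastChild): head
After 2 (parentNode): main
After 3 (firstChild): h2
After 4 (lastChild): meta
After 5 (firstChild): td
After 6 (firstChild): p
After 7 (parentNode): td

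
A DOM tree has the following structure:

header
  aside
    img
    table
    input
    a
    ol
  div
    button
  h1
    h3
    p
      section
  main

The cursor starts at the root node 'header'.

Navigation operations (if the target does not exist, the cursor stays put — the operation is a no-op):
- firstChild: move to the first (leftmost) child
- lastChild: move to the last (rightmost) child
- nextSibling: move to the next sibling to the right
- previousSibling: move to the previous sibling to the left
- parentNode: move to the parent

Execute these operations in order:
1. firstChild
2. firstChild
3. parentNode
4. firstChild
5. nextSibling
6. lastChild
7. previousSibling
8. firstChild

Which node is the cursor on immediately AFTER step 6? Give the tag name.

After 1 (firstChild): aside
After 2 (firstChild): img
After 3 (parentNode): aside
After 4 (firstChild): img
After 5 (nextSibling): table
After 6 (lastChild): table (no-op, stayed)

Answer: table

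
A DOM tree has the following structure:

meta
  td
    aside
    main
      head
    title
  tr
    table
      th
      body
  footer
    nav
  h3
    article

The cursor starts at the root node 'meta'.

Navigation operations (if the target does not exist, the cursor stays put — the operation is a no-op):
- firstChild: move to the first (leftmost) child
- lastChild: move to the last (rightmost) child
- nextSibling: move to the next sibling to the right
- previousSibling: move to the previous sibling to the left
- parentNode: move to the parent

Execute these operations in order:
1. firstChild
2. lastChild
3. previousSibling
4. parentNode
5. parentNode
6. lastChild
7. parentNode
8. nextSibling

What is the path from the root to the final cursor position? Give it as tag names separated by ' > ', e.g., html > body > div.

After 1 (firstChild): td
After 2 (lastChild): title
After 3 (previousSibling): main
After 4 (parentNode): td
After 5 (parentNode): meta
After 6 (lastChild): h3
After 7 (parentNode): meta
After 8 (nextSibling): meta (no-op, stayed)

Answer: meta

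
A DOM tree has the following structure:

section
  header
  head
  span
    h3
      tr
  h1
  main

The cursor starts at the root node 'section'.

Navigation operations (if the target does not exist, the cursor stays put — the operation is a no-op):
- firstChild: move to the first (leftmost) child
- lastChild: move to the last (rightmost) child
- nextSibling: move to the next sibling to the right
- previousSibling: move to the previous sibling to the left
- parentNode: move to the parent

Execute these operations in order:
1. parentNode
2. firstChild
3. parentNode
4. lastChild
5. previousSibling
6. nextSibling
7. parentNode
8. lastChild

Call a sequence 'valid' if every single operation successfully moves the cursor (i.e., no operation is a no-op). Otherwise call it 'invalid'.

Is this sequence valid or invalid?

Answer: invalid

Derivation:
After 1 (parentNode): section (no-op, stayed)
After 2 (firstChild): header
After 3 (parentNode): section
After 4 (lastChild): main
After 5 (previousSibling): h1
After 6 (nextSibling): main
After 7 (parentNode): section
After 8 (lastChild): main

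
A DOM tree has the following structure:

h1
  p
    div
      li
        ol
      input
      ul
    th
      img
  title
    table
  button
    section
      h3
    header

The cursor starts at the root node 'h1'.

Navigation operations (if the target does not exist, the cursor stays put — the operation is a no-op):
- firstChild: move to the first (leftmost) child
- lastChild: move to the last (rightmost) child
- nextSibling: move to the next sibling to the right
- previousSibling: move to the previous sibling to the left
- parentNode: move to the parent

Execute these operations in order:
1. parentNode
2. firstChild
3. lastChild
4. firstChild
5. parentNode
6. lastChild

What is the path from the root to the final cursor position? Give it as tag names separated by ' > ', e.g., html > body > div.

After 1 (parentNode): h1 (no-op, stayed)
After 2 (firstChild): p
After 3 (lastChild): th
After 4 (firstChild): img
After 5 (parentNode): th
After 6 (lastChild): img

Answer: h1 > p > th > img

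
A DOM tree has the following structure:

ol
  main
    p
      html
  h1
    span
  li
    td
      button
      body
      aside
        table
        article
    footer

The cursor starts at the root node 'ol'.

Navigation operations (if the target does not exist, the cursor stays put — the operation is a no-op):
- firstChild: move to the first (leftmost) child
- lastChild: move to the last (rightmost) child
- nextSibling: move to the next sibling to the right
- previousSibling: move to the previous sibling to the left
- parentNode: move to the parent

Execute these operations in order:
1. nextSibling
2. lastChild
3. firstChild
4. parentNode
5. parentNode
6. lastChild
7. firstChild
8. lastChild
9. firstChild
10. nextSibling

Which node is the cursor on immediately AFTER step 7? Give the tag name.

Answer: td

Derivation:
After 1 (nextSibling): ol (no-op, stayed)
After 2 (lastChild): li
After 3 (firstChild): td
After 4 (parentNode): li
After 5 (parentNode): ol
After 6 (lastChild): li
After 7 (firstChild): td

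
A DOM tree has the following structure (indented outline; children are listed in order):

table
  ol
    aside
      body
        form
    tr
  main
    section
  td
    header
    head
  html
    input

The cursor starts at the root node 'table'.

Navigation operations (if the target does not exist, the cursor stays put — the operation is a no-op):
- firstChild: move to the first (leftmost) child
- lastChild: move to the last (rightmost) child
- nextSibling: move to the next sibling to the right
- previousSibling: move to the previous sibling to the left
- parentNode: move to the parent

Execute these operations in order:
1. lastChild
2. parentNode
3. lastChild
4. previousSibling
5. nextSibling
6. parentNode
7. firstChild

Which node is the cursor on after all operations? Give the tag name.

After 1 (lastChild): html
After 2 (parentNode): table
After 3 (lastChild): html
After 4 (previousSibling): td
After 5 (nextSibling): html
After 6 (parentNode): table
After 7 (firstChild): ol

Answer: ol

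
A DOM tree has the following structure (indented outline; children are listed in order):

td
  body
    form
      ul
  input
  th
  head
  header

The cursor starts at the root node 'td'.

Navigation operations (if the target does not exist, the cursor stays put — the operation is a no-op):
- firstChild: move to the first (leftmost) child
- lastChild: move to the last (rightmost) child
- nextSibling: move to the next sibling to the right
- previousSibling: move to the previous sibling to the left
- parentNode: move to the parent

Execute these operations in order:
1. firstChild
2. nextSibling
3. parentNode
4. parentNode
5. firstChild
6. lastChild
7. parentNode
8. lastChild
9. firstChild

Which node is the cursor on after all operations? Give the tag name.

After 1 (firstChild): body
After 2 (nextSibling): input
After 3 (parentNode): td
After 4 (parentNode): td (no-op, stayed)
After 5 (firstChild): body
After 6 (lastChild): form
After 7 (parentNode): body
After 8 (lastChild): form
After 9 (firstChild): ul

Answer: ul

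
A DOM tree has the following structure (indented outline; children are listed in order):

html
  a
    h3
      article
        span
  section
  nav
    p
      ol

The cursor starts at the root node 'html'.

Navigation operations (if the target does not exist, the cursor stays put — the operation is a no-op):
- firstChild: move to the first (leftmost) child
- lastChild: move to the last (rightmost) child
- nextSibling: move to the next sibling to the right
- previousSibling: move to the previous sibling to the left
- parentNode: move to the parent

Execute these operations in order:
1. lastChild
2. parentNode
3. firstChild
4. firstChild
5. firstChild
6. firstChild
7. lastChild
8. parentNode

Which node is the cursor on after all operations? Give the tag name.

Answer: article

Derivation:
After 1 (lastChild): nav
After 2 (parentNode): html
After 3 (firstChild): a
After 4 (firstChild): h3
After 5 (firstChild): article
After 6 (firstChild): span
After 7 (lastChild): span (no-op, stayed)
After 8 (parentNode): article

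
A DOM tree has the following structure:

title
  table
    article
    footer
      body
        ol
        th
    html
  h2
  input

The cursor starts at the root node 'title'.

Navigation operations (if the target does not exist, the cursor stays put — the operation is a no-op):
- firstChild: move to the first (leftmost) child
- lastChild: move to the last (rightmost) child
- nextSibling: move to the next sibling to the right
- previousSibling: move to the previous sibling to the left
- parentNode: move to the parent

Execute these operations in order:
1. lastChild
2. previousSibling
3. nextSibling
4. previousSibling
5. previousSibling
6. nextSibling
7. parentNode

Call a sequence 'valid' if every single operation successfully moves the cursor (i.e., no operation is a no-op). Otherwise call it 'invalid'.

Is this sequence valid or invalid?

Answer: valid

Derivation:
After 1 (lastChild): input
After 2 (previousSibling): h2
After 3 (nextSibling): input
After 4 (previousSibling): h2
After 5 (previousSibling): table
After 6 (nextSibling): h2
After 7 (parentNode): title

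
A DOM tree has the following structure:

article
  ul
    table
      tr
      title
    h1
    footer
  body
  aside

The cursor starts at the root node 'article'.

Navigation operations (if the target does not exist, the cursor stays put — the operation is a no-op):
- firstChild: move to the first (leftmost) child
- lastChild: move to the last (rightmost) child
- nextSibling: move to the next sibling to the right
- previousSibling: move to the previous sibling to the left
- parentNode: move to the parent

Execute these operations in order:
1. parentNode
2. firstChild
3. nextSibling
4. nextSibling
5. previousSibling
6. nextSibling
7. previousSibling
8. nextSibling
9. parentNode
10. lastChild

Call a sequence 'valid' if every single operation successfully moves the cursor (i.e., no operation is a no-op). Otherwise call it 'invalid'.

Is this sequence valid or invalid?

After 1 (parentNode): article (no-op, stayed)
After 2 (firstChild): ul
After 3 (nextSibling): body
After 4 (nextSibling): aside
After 5 (previousSibling): body
After 6 (nextSibling): aside
After 7 (previousSibling): body
After 8 (nextSibling): aside
After 9 (parentNode): article
After 10 (lastChild): aside

Answer: invalid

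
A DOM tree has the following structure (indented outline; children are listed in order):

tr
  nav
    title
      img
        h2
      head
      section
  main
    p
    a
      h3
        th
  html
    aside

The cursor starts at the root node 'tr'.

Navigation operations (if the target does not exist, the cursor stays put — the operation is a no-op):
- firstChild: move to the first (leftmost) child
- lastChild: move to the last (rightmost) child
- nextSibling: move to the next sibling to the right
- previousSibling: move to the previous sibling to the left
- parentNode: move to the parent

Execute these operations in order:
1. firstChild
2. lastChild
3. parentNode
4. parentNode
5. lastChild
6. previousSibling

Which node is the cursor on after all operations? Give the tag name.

After 1 (firstChild): nav
After 2 (lastChild): title
After 3 (parentNode): nav
After 4 (parentNode): tr
After 5 (lastChild): html
After 6 (previousSibling): main

Answer: main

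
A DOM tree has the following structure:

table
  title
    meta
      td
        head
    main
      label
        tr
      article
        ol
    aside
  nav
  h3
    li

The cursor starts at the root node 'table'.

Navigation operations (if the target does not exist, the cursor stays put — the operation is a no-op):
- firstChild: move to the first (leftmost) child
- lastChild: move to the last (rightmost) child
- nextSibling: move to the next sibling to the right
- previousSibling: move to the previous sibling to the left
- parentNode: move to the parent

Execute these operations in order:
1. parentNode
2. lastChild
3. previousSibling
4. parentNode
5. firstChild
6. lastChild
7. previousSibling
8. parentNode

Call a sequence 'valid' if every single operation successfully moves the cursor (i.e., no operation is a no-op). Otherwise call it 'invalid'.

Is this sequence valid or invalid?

Answer: invalid

Derivation:
After 1 (parentNode): table (no-op, stayed)
After 2 (lastChild): h3
After 3 (previousSibling): nav
After 4 (parentNode): table
After 5 (firstChild): title
After 6 (lastChild): aside
After 7 (previousSibling): main
After 8 (parentNode): title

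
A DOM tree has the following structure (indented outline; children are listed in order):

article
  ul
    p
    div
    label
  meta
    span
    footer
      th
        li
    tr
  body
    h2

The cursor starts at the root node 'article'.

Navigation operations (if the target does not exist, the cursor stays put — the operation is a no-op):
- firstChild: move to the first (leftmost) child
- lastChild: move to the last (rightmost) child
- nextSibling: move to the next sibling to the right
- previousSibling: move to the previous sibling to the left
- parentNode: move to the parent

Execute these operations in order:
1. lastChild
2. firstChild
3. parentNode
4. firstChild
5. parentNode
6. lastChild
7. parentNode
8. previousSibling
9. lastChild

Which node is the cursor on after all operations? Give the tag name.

Answer: tr

Derivation:
After 1 (lastChild): body
After 2 (firstChild): h2
After 3 (parentNode): body
After 4 (firstChild): h2
After 5 (parentNode): body
After 6 (lastChild): h2
After 7 (parentNode): body
After 8 (previousSibling): meta
After 9 (lastChild): tr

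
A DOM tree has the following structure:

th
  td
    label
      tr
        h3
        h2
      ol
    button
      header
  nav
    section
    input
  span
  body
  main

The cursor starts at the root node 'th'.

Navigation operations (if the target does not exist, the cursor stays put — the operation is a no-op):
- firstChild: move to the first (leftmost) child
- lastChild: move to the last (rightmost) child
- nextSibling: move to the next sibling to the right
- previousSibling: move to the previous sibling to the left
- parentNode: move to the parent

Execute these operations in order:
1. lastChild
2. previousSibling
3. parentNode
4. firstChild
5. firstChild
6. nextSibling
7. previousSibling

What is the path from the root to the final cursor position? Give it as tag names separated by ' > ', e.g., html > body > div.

After 1 (lastChild): main
After 2 (previousSibling): body
After 3 (parentNode): th
After 4 (firstChild): td
After 5 (firstChild): label
After 6 (nextSibling): button
After 7 (previousSibling): label

Answer: th > td > label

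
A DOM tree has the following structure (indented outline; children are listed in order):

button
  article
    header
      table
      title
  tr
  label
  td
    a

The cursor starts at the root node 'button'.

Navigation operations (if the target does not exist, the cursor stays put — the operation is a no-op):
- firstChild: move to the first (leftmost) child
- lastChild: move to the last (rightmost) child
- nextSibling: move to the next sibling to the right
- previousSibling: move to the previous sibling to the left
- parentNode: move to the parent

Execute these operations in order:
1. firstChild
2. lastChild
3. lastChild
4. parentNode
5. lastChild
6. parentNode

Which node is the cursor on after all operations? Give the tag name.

After 1 (firstChild): article
After 2 (lastChild): header
After 3 (lastChild): title
After 4 (parentNode): header
After 5 (lastChild): title
After 6 (parentNode): header

Answer: header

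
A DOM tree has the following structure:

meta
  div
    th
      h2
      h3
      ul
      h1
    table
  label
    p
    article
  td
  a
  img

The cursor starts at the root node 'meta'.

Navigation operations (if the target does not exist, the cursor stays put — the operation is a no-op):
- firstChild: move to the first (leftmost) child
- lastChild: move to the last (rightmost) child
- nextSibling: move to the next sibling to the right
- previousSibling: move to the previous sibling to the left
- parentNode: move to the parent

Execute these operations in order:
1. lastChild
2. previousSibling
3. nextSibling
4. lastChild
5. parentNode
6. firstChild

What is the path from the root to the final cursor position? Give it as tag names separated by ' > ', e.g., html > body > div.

After 1 (lastChild): img
After 2 (previousSibling): a
After 3 (nextSibling): img
After 4 (lastChild): img (no-op, stayed)
After 5 (parentNode): meta
After 6 (firstChild): div

Answer: meta > div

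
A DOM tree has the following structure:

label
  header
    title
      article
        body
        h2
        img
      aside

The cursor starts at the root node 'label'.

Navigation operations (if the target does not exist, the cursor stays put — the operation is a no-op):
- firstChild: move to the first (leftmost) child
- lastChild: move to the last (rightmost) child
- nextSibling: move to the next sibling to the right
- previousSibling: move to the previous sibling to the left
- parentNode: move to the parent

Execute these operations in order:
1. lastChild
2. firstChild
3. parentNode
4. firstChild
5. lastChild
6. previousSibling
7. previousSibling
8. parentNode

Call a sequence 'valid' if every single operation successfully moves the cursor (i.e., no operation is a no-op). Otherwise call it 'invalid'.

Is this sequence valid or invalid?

Answer: invalid

Derivation:
After 1 (lastChild): header
After 2 (firstChild): title
After 3 (parentNode): header
After 4 (firstChild): title
After 5 (lastChild): aside
After 6 (previousSibling): article
After 7 (previousSibling): article (no-op, stayed)
After 8 (parentNode): title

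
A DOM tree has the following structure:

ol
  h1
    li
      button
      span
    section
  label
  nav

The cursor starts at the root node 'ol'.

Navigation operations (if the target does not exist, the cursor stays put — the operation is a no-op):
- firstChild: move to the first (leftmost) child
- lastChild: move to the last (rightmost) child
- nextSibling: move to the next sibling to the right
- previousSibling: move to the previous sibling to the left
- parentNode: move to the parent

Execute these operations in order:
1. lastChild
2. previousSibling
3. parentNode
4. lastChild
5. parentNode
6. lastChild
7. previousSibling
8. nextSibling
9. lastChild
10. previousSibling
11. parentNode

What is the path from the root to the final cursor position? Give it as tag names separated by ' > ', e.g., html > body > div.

After 1 (lastChild): nav
After 2 (previousSibling): label
After 3 (parentNode): ol
After 4 (lastChild): nav
After 5 (parentNode): ol
After 6 (lastChild): nav
After 7 (previousSibling): label
After 8 (nextSibling): nav
After 9 (lastChild): nav (no-op, stayed)
After 10 (previousSibling): label
After 11 (parentNode): ol

Answer: ol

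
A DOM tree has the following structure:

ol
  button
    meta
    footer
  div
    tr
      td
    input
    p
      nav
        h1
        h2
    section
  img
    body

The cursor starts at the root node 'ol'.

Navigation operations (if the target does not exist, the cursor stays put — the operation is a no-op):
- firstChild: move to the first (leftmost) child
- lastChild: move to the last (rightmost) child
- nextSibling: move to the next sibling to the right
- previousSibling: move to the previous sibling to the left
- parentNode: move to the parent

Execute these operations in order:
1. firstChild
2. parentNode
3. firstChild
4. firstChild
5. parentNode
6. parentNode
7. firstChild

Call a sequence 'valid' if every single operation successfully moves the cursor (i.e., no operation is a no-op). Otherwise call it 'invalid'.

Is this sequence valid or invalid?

After 1 (firstChild): button
After 2 (parentNode): ol
After 3 (firstChild): button
After 4 (firstChild): meta
After 5 (parentNode): button
After 6 (parentNode): ol
After 7 (firstChild): button

Answer: valid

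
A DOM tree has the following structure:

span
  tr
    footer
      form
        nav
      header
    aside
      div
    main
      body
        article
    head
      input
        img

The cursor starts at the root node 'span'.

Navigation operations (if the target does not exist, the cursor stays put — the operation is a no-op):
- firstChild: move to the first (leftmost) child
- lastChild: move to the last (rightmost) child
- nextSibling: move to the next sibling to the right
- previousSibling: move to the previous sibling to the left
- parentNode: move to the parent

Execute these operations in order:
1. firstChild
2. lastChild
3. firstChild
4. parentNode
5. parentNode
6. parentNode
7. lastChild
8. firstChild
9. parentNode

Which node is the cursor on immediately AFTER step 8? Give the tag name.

Answer: footer

Derivation:
After 1 (firstChild): tr
After 2 (lastChild): head
After 3 (firstChild): input
After 4 (parentNode): head
After 5 (parentNode): tr
After 6 (parentNode): span
After 7 (lastChild): tr
After 8 (firstChild): footer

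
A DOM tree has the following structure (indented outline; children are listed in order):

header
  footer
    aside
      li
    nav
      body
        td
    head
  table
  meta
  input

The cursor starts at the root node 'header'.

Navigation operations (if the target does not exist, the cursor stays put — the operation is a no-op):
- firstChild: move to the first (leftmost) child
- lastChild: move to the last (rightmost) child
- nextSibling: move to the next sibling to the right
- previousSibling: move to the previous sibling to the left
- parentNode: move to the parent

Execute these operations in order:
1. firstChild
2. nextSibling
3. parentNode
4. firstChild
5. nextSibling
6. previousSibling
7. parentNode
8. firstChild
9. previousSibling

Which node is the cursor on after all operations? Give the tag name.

After 1 (firstChild): footer
After 2 (nextSibling): table
After 3 (parentNode): header
After 4 (firstChild): footer
After 5 (nextSibling): table
After 6 (previousSibling): footer
After 7 (parentNode): header
After 8 (firstChild): footer
After 9 (previousSibling): footer (no-op, stayed)

Answer: footer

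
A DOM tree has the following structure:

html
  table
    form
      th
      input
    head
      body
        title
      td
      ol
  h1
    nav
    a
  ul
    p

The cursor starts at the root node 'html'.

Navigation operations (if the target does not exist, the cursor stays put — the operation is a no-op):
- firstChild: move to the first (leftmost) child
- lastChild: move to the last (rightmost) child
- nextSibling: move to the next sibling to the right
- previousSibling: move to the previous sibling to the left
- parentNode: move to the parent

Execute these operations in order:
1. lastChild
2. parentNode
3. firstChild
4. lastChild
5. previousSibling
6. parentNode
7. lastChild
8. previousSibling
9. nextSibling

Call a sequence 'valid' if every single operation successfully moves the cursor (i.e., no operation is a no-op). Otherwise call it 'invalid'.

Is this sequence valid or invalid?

Answer: valid

Derivation:
After 1 (lastChild): ul
After 2 (parentNode): html
After 3 (firstChild): table
After 4 (lastChild): head
After 5 (previousSibling): form
After 6 (parentNode): table
After 7 (lastChild): head
After 8 (previousSibling): form
After 9 (nextSibling): head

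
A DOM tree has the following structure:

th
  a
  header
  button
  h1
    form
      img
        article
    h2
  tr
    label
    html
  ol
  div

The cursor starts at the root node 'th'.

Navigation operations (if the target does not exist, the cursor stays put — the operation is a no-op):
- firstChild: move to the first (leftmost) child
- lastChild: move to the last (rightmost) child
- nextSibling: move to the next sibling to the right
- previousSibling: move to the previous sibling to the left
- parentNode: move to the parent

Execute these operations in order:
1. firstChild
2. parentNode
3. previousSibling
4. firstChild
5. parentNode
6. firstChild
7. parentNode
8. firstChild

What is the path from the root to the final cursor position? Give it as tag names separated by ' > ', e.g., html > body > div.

Answer: th > a

Derivation:
After 1 (firstChild): a
After 2 (parentNode): th
After 3 (previousSibling): th (no-op, stayed)
After 4 (firstChild): a
After 5 (parentNode): th
After 6 (firstChild): a
After 7 (parentNode): th
After 8 (firstChild): a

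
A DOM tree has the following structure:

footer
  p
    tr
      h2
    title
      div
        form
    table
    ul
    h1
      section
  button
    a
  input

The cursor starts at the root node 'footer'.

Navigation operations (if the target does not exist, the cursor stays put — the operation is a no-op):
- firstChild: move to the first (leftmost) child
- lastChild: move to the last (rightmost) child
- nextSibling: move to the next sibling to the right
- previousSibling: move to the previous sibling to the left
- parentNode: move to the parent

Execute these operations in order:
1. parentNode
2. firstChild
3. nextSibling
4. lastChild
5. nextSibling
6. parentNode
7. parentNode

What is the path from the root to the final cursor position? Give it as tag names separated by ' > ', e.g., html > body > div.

After 1 (parentNode): footer (no-op, stayed)
After 2 (firstChild): p
After 3 (nextSibling): button
After 4 (lastChild): a
After 5 (nextSibling): a (no-op, stayed)
After 6 (parentNode): button
After 7 (parentNode): footer

Answer: footer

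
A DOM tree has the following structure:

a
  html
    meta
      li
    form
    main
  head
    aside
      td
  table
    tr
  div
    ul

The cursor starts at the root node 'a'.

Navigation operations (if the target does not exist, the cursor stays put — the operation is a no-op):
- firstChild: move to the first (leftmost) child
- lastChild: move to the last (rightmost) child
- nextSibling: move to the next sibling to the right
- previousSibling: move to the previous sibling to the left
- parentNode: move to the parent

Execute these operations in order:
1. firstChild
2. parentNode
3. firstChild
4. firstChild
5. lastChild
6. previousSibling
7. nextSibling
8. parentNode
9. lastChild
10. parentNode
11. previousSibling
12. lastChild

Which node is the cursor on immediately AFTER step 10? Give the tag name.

Answer: meta

Derivation:
After 1 (firstChild): html
After 2 (parentNode): a
After 3 (firstChild): html
After 4 (firstChild): meta
After 5 (lastChild): li
After 6 (previousSibling): li (no-op, stayed)
After 7 (nextSibling): li (no-op, stayed)
After 8 (parentNode): meta
After 9 (lastChild): li
After 10 (parentNode): meta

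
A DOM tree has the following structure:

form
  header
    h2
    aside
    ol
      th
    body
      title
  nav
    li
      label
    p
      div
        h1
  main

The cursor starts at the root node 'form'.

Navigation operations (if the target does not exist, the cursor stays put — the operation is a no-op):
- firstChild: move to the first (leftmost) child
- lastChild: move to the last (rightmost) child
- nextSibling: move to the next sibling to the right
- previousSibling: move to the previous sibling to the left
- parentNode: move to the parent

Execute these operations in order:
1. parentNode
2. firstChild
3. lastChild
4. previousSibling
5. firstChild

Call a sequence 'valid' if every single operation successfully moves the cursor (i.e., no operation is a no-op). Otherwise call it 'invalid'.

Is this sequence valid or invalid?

After 1 (parentNode): form (no-op, stayed)
After 2 (firstChild): header
After 3 (lastChild): body
After 4 (previousSibling): ol
After 5 (firstChild): th

Answer: invalid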